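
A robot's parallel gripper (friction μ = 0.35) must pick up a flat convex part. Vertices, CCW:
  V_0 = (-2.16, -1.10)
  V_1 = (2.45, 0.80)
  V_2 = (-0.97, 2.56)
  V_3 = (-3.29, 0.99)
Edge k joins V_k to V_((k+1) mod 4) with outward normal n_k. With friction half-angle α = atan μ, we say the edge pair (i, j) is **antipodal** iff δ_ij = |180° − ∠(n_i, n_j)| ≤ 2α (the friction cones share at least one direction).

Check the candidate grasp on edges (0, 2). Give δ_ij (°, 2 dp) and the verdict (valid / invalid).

α = atan 0.35 = 19.29°;  2α = 38.58°
edge 0: e_0 = (+4.61, +1.90);  n_0 = (+0.3811, -0.9246)
edge 2: e_2 = (-2.32, -1.57);  n_2 = (-0.5605, +0.8282)
∠(n_0, n_2) = 168.31°
δ = |180° − 168.31°| = 11.69°
11.69° ≤ 2α = 38.58°  →  valid

δ = 11.69°, valid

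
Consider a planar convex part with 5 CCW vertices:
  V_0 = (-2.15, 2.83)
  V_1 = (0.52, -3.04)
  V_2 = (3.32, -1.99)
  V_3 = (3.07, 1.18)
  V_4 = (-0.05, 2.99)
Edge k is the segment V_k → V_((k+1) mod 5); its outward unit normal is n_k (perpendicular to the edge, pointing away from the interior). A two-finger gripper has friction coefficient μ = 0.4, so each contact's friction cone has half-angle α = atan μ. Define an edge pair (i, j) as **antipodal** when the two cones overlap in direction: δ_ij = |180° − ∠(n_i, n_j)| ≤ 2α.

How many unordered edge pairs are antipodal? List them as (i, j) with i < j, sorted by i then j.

count = 3; pairs: (0,2), (0,3), (1,4)

α = atan 0.4 = 21.80°;  2α = 43.60°
n_0 = (-0.9103, -0.4140)
n_1 = (+0.3511, -0.9363)
n_2 = (+0.9969, +0.0786)
n_3 = (+0.5018, +0.8650)
n_4 = (-0.0760, +0.9971)
  (0,1): δ = 93.90°  ·
  (0,2): δ = 19.95°  ✓
  (0,3): δ = 35.42°  ✓
  (0,4): δ = 69.90°  ·
  (1,2): δ = 106.05°  ·
  (1,3): δ = 50.68°  ·
  (1,4): δ = 16.20°  ✓
  (2,3): δ = 124.63°  ·
  (2,4): δ = 90.15°  ·
  (3,4): δ = 145.52°  ·
antipodal pairs: 3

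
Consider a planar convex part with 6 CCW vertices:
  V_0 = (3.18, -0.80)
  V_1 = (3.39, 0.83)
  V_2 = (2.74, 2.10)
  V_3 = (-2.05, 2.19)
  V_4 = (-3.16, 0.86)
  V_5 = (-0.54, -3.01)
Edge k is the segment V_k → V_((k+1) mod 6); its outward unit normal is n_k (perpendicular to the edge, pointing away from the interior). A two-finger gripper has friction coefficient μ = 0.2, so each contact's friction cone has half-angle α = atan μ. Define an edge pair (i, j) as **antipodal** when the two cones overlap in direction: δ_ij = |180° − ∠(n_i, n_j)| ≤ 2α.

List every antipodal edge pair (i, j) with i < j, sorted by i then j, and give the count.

count = 2; pairs: (1,4), (3,5)

α = atan 0.2 = 11.31°;  2α = 22.62°
n_0 = (+0.9918, -0.1278)
n_1 = (+0.8902, +0.4556)
n_2 = (+0.0188, +0.9998)
n_3 = (-0.7677, +0.6408)
n_4 = (-0.8281, -0.5606)
n_5 = (+0.5108, -0.8597)
  (0,1): δ = 145.55°  ·
  (0,2): δ = 83.74°  ·
  (0,3): δ = 32.51°  ·
  (0,4): δ = 41.44°  ·
  (0,5): δ = 128.06°  ·
  (1,2): δ = 118.18°  ·
  (1,3): δ = 66.95°  ·
  (1,4): δ = 6.99°  ✓
  (1,5): δ = 93.61°  ·
  (2,3): δ = 128.77°  ·
  (2,4): δ = 54.83°  ·
  (2,5): δ = 31.79°  ·
  (3,4): δ = 106.05°  ·
  (3,5): δ = 19.44°  ✓
  (4,5): δ = 93.38°  ·
antipodal pairs: 2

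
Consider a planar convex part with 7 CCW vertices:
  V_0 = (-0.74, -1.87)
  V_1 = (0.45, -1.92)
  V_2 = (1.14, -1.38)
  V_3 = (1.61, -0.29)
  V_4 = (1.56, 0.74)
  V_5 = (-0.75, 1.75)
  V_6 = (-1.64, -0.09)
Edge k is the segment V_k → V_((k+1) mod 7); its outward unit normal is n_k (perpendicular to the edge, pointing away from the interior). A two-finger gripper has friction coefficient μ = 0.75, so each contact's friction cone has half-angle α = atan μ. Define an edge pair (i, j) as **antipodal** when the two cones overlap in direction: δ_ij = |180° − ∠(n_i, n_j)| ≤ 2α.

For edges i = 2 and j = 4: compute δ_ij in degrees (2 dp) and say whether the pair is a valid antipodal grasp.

δ = 90.29°, invalid

α = atan 0.75 = 36.87°;  2α = 73.74°
edge 2: e_2 = (+0.47, +1.09);  n_2 = (+0.9183, -0.3960)
edge 4: e_4 = (-2.31, +1.01);  n_4 = (+0.4006, +0.9162)
∠(n_2, n_4) = 89.71°
δ = |180° − 89.71°| = 90.29°
90.29° > 2α = 73.74°  →  invalid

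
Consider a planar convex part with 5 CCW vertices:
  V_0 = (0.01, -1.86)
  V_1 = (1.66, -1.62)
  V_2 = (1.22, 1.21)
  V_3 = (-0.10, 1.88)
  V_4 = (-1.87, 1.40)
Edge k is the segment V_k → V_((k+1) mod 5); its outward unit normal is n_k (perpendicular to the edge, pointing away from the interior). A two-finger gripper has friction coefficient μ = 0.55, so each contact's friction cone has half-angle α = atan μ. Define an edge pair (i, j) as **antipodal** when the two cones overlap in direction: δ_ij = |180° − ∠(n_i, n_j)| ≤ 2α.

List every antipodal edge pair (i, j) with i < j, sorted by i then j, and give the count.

α = atan 0.55 = 28.81°;  2α = 57.62°
n_0 = (+0.1439, -0.9896)
n_1 = (+0.9881, +0.1536)
n_2 = (+0.4526, +0.8917)
n_3 = (-0.2617, +0.9651)
n_4 = (-0.8663, -0.4996)
  (0,1): δ = 89.44°  ·
  (0,2): δ = 35.19°  ✓
  (0,3): δ = 6.90°  ✓
  (0,4): δ = 111.70°  ·
  (1,2): δ = 125.75°  ·
  (1,3): δ = 83.66°  ·
  (1,4): δ = 21.13°  ✓
  (2,3): δ = 137.92°  ·
  (2,4): δ = 33.12°  ✓
  (3,4): δ = 75.20°  ·
antipodal pairs: 4

count = 4; pairs: (0,2), (0,3), (1,4), (2,4)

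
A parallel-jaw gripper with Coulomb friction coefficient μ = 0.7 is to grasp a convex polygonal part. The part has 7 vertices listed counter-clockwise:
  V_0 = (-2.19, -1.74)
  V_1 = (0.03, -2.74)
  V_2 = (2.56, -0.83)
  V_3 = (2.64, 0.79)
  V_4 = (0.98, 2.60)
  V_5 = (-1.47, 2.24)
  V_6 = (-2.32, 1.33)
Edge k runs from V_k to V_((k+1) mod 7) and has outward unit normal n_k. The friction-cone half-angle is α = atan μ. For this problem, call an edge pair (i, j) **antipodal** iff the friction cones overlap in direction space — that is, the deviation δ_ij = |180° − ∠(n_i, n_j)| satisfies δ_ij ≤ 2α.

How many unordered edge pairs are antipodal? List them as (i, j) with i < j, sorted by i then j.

α = atan 0.7 = 34.99°;  2α = 69.98°
n_0 = (-0.4107, -0.9118)
n_1 = (+0.6025, -0.7981)
n_2 = (+0.9988, -0.0493)
n_3 = (+0.7370, +0.6759)
n_4 = (-0.1454, +0.9894)
n_5 = (-0.7308, +0.6826)
n_6 = (-0.9991, -0.0423)
  (0,1): δ = 118.70°  ·
  (0,2): δ = 68.58°  ✓
  (0,3): δ = 23.23°  ✓
  (0,4): δ = 32.61°  ✓
  (0,5): δ = 71.20°  ·
  (0,6): δ = 116.67°  ·
  (1,2): δ = 129.88°  ·
  (1,3): δ = 84.53°  ·
  (1,4): δ = 28.69°  ✓
  (1,5): δ = 9.90°  ✓
  (1,6): δ = 55.37°  ✓
  (2,3): δ = 134.65°  ·
  (2,4): δ = 78.81°  ·
  (2,5): δ = 40.22°  ✓
  (2,6): δ = 5.25°  ✓
  (3,4): δ = 124.17°  ·
  (3,5): δ = 85.57°  ·
  (3,6): δ = 40.10°  ✓
  (4,5): δ = 141.41°  ·
  (4,6): δ = 95.93°  ·
  (5,6): δ = 134.53°  ·
antipodal pairs: 9

count = 9; pairs: (0,2), (0,3), (0,4), (1,4), (1,5), (1,6), (2,5), (2,6), (3,6)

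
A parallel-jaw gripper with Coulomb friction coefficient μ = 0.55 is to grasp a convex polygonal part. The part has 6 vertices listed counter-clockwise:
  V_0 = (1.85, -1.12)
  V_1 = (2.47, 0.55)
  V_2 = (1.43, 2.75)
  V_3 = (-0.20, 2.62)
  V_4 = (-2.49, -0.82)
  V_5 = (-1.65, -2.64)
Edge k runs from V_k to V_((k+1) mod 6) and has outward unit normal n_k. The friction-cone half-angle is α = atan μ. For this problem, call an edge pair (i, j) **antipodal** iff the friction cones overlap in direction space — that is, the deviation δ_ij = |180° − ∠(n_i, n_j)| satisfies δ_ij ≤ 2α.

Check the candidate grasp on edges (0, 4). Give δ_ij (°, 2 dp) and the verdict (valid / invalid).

δ = 45.14°, valid

α = atan 0.55 = 28.81°;  2α = 57.62°
edge 0: e_0 = (+0.62, +1.67);  n_0 = (+0.9375, -0.3480)
edge 4: e_4 = (+0.84, -1.82);  n_4 = (-0.9080, -0.4191)
∠(n_0, n_4) = 134.86°
δ = |180° − 134.86°| = 45.14°
45.14° ≤ 2α = 57.62°  →  valid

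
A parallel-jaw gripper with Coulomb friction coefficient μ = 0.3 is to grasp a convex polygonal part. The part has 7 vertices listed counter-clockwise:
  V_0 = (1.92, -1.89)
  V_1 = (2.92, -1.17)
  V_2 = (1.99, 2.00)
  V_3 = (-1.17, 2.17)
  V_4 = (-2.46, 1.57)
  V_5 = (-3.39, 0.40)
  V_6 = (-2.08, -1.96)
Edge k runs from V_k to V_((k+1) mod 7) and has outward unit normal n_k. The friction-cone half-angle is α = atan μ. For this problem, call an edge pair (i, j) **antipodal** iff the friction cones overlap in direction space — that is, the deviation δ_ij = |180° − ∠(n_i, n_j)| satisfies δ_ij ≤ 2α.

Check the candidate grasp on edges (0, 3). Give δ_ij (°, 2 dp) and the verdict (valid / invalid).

α = atan 0.3 = 16.70°;  2α = 33.40°
edge 0: e_0 = (+1.00, +0.72);  n_0 = (+0.5843, -0.8115)
edge 3: e_3 = (-1.29, -0.60);  n_3 = (-0.4217, +0.9067)
∠(n_0, n_3) = 169.19°
δ = |180° − 169.19°| = 10.81°
10.81° ≤ 2α = 33.40°  →  valid

δ = 10.81°, valid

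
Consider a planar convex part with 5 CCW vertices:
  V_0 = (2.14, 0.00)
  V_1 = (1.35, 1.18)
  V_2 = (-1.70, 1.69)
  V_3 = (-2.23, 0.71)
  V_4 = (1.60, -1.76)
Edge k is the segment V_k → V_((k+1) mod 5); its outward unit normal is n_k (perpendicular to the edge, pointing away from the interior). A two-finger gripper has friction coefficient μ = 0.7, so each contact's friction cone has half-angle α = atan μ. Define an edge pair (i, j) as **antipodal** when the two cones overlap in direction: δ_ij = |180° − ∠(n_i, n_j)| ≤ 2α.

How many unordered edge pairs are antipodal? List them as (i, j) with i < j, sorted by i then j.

count = 4; pairs: (0,2), (0,3), (1,3), (2,4)

α = atan 0.7 = 34.99°;  2α = 69.98°
n_0 = (+0.8310, +0.5563)
n_1 = (+0.1649, +0.9863)
n_2 = (-0.8796, +0.4757)
n_3 = (-0.5420, -0.8404)
n_4 = (+0.9560, -0.2933)
  (0,1): δ = 133.29°  ·
  (0,2): δ = 62.21°  ✓
  (0,3): δ = 23.38°  ✓
  (0,4): δ = 129.14°  ·
  (1,2): δ = 108.91°  ·
  (1,3): δ = 23.33°  ✓
  (1,4): δ = 82.44°  ·
  (2,3): δ = 94.41°  ·
  (2,4): δ = 11.35°  ✓
  (3,4): δ = 74.24°  ·
antipodal pairs: 4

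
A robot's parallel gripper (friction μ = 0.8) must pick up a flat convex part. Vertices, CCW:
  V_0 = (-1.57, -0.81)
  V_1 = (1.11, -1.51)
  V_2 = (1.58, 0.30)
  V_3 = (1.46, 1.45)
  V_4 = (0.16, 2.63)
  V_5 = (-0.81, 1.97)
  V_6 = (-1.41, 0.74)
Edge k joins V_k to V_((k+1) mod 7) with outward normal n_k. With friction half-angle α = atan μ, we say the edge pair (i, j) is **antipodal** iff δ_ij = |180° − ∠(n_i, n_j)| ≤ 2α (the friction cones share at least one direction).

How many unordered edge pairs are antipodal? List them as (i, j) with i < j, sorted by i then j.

count = 11; pairs: (0,2), (0,3), (0,4), (1,4), (1,5), (1,6), (2,4), (2,5), (2,6), (3,5), (3,6)

α = atan 0.8 = 38.66°;  2α = 77.32°
n_0 = (-0.2527, -0.9675)
n_1 = (+0.9679, -0.2513)
n_2 = (+0.9946, +0.1038)
n_3 = (+0.6721, +0.7405)
n_4 = (-0.5625, +0.8268)
n_5 = (-0.8988, +0.4384)
n_6 = (-0.9947, +0.1027)
  (0,1): δ = 89.92°  ·
  (0,2): δ = 69.40°  ✓
  (0,3): δ = 27.59°  ✓
  (0,4): δ = 48.87°  ✓
  (0,5): δ = 78.63°  ·
  (0,6): δ = 98.74°  ·
  (1,2): δ = 159.49°  ·
  (1,3): δ = 117.67°  ·
  (1,4): δ = 41.21°  ✓
  (1,5): δ = 11.45°  ✓
  (1,6): δ = 8.66°  ✓
  (2,3): δ = 138.19°  ·
  (2,4): δ = 61.73°  ✓
  (2,5): δ = 31.96°  ✓
  (2,6): δ = 11.85°  ✓
  (3,4): δ = 103.54°  ·
  (3,5): δ = 73.77°  ✓
  (3,6): δ = 53.66°  ✓
  (4,5): δ = 150.24°  ·
  (4,6): δ = 130.13°  ·
  (5,6): δ = 159.89°  ·
antipodal pairs: 11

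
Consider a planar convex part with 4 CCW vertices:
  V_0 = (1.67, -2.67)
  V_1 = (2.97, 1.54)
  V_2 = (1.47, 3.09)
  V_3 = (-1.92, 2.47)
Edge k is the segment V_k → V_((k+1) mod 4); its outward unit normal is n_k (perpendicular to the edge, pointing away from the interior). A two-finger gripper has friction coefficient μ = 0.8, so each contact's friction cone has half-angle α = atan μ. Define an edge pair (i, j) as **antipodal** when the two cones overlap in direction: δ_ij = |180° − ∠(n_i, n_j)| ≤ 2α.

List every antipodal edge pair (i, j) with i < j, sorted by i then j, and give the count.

α = atan 0.8 = 38.66°;  2α = 77.32°
n_0 = (+0.9555, -0.2950)
n_1 = (+0.7186, +0.6954)
n_2 = (-0.1799, +0.9837)
n_3 = (-0.8198, -0.5726)
  (0,1): δ = 118.78°  ·
  (0,2): δ = 62.48°  ✓
  (0,3): δ = 52.09°  ✓
  (1,2): δ = 123.70°  ·
  (1,3): δ = 9.13°  ✓
  (2,3): δ = 65.43°  ✓
antipodal pairs: 4

count = 4; pairs: (0,2), (0,3), (1,3), (2,3)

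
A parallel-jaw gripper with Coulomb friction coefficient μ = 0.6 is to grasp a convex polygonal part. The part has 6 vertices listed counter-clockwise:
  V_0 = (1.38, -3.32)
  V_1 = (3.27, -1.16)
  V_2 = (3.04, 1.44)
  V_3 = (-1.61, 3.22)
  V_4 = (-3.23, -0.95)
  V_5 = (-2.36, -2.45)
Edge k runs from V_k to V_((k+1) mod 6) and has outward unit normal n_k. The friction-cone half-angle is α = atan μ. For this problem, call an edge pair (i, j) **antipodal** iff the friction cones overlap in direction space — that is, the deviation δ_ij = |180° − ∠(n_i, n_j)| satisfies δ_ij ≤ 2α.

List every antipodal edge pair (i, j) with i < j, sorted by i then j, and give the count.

count = 5; pairs: (0,3), (1,3), (1,4), (2,4), (2,5)

α = atan 0.6 = 30.96°;  2α = 61.93°
n_0 = (+0.7526, -0.6585)
n_1 = (+0.9961, +0.0881)
n_2 = (+0.3575, +0.9339)
n_3 = (-0.9321, +0.3621)
n_4 = (-0.8650, -0.5017)
n_5 = (-0.2266, -0.9740)
  (0,1): δ = 133.76°  ·
  (0,2): δ = 69.76°  ·
  (0,3): δ = 19.96°  ✓
  (0,4): δ = 71.30°  ·
  (0,5): δ = 118.09°  ·
  (1,2): δ = 116.00°  ·
  (1,3): δ = 26.29°  ✓
  (1,4): δ = 25.06°  ✓
  (1,5): δ = 71.85°  ·
  (2,3): δ = 90.28°  ·
  (2,4): δ = 38.94°  ✓
  (2,5): δ = 7.85°  ✓
  (3,4): δ = 128.66°  ·
  (3,5): δ = 81.86°  ·
  (4,5): δ = 133.21°  ·
antipodal pairs: 5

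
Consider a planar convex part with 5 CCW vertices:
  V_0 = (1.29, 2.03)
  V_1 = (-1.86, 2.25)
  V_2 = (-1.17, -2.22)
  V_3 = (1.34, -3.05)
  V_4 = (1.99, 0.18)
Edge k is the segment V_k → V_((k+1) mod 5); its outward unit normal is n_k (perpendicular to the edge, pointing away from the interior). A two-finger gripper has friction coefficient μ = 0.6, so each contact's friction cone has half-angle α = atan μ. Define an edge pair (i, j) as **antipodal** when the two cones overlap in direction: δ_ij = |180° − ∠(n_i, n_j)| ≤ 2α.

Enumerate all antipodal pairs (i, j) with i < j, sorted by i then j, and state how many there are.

count = 4; pairs: (0,2), (1,3), (1,4), (2,4)

α = atan 0.6 = 30.96°;  2α = 61.93°
n_0 = (+0.0697, +0.9976)
n_1 = (-0.9883, -0.1526)
n_2 = (-0.3140, -0.9494)
n_3 = (+0.9803, -0.1973)
n_4 = (+0.9353, +0.3539)
  (0,1): δ = 77.23°  ·
  (0,2): δ = 14.30°  ✓
  (0,3): δ = 82.62°  ·
  (0,4): δ = 114.72°  ·
  (1,2): δ = 117.07°  ·
  (1,3): δ = 20.15°  ✓
  (1,4): δ = 11.95°  ✓
  (2,3): δ = 83.08°  ·
  (2,4): δ = 50.98°  ✓
  (3,4): δ = 147.90°  ·
antipodal pairs: 4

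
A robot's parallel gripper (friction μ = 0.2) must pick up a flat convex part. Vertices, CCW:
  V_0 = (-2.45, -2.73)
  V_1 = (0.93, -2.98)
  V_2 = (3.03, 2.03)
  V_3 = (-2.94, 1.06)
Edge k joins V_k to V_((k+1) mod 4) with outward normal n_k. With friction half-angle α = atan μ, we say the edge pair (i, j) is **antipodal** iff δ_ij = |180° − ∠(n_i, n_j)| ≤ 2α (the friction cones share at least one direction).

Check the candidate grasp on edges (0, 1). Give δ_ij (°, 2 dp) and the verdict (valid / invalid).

α = atan 0.2 = 11.31°;  2α = 22.62°
edge 0: e_0 = (+3.38, -0.25);  n_0 = (-0.0738, -0.9973)
edge 1: e_1 = (+2.10, +5.01);  n_1 = (+0.9223, -0.3866)
∠(n_0, n_1) = 71.49°
δ = |180° − 71.49°| = 108.51°
108.51° > 2α = 22.62°  →  invalid

δ = 108.51°, invalid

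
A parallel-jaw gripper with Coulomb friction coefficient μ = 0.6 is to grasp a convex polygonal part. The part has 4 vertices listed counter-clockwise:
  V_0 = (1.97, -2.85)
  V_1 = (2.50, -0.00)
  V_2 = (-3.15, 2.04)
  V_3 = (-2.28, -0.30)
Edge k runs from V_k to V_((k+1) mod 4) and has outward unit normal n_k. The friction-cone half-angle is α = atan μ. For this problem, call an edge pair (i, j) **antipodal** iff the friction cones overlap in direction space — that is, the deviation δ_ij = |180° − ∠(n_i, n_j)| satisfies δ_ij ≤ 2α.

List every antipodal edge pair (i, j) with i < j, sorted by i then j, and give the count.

α = atan 0.6 = 30.96°;  2α = 61.93°
n_0 = (+0.9831, -0.1828)
n_1 = (+0.3396, +0.9406)
n_2 = (-0.9373, -0.3485)
n_3 = (-0.5145, -0.8575)
  (0,1): δ = 99.32°  ·
  (0,2): δ = 30.93°  ✓
  (0,3): δ = 69.57°  ·
  (1,2): δ = 49.75°  ✓
  (1,3): δ = 11.11°  ✓
  (2,3): δ = 141.36°  ·
antipodal pairs: 3

count = 3; pairs: (0,2), (1,2), (1,3)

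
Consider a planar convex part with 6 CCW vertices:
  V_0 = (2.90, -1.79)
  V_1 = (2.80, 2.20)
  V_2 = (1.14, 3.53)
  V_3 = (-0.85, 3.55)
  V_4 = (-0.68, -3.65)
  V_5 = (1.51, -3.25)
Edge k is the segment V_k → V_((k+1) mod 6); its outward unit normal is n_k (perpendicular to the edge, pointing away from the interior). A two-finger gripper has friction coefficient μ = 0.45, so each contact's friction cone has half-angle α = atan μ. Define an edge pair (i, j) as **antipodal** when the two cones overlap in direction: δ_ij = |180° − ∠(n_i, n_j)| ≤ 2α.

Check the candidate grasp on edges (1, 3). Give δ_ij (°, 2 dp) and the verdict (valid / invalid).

δ = 49.95°, invalid

α = atan 0.45 = 24.23°;  2α = 48.46°
edge 1: e_1 = (-1.66, +1.33);  n_1 = (+0.6253, +0.7804)
edge 3: e_3 = (+0.17, -7.20);  n_3 = (-0.9997, -0.0236)
∠(n_1, n_3) = 130.05°
δ = |180° − 130.05°| = 49.95°
49.95° > 2α = 48.46°  →  invalid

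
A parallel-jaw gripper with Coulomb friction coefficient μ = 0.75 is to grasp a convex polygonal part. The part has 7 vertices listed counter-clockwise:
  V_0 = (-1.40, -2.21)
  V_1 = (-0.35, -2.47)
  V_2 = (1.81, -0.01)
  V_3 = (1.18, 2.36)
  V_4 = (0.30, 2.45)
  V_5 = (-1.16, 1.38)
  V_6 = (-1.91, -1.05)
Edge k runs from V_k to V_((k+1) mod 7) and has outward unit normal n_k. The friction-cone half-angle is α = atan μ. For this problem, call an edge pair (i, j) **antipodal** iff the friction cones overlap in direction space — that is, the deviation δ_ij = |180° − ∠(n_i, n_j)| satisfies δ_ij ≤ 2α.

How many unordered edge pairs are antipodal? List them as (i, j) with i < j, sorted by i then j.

count = 11; pairs: (0,2), (0,3), (0,4), (1,3), (1,4), (1,5), (1,6), (2,4), (2,5), (2,6), (3,6)

α = atan 0.75 = 36.87°;  2α = 73.74°
n_0 = (-0.2404, -0.9707)
n_1 = (+0.7514, -0.6598)
n_2 = (+0.9664, +0.2569)
n_3 = (+0.1017, +0.9948)
n_4 = (-0.5911, +0.8066)
n_5 = (-0.9555, +0.2949)
n_6 = (-0.9154, -0.4025)
  (0,1): δ = 117.38°  ·
  (0,2): δ = 61.21°  ✓
  (0,3): δ = 8.07°  ✓
  (0,4): δ = 50.14°  ✓
  (0,5): δ = 86.76°  ·
  (0,6): δ = 127.64°  ·
  (1,2): δ = 123.83°  ·
  (1,3): δ = 54.55°  ✓
  (1,4): δ = 12.48°  ✓
  (1,5): δ = 24.13°  ✓
  (1,6): δ = 65.02°  ✓
  (2,3): δ = 110.73°  ·
  (2,4): δ = 68.65°  ✓
  (2,5): δ = 32.04°  ✓
  (2,6): δ = 8.85°  ✓
  (3,4): δ = 137.92°  ·
  (3,5): δ = 101.31°  ·
  (3,6): δ = 60.43°  ✓
  (4,5): δ = 143.39°  ·
  (4,6): δ = 102.50°  ·
  (5,6): δ = 139.11°  ·
antipodal pairs: 11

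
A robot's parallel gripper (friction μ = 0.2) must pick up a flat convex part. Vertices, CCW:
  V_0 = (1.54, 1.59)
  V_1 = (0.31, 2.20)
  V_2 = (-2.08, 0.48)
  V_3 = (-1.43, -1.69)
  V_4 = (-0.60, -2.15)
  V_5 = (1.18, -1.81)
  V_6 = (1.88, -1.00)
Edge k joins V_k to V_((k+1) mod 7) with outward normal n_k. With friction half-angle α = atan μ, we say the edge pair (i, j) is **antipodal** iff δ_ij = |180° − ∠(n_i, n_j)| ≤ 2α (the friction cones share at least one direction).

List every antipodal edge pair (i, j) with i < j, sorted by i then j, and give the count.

count = 3; pairs: (0,3), (1,5), (2,6)

α = atan 0.2 = 11.31°;  2α = 22.62°
n_0 = (+0.4443, +0.8959)
n_1 = (-0.5841, +0.8117)
n_2 = (-0.9579, -0.2869)
n_3 = (-0.4847, -0.8747)
n_4 = (+0.1876, -0.9822)
n_5 = (+0.7566, -0.6539)
n_6 = (+0.9915, +0.1302)
  (0,1): δ = 117.88°  ·
  (0,2): δ = 46.95°  ·
  (0,3): δ = 2.62°  ✓
  (0,4): δ = 37.19°  ·
  (0,5): δ = 75.54°  ·
  (0,6): δ = 123.86°  ·
  (1,2): δ = 109.07°  ·
  (1,3): δ = 64.74°  ·
  (1,4): δ = 24.93°  ·
  (1,5): δ = 13.43°  ✓
  (1,6): δ = 61.74°  ·
  (2,3): δ = 135.67°  ·
  (2,4): δ = 95.86°  ·
  (2,5): δ = 57.51°  ·
  (2,6): δ = 9.20°  ✓
  (3,4): δ = 140.19°  ·
  (3,5): δ = 101.84°  ·
  (3,6): δ = 53.53°  ·
  (4,5): δ = 141.65°  ·
  (4,6): δ = 93.34°  ·
  (5,6): δ = 131.69°  ·
antipodal pairs: 3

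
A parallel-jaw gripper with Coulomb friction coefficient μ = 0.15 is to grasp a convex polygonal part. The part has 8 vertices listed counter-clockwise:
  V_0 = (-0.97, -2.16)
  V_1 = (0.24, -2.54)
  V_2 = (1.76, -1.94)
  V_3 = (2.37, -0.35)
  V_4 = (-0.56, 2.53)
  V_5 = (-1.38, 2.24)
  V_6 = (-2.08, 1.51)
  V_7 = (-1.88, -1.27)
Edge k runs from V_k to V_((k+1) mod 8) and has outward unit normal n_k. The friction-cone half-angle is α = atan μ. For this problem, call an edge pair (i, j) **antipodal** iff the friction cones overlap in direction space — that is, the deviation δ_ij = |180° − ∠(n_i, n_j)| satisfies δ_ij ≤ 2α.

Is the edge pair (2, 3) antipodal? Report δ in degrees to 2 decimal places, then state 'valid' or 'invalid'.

α = atan 0.15 = 8.53°;  2α = 17.06°
edge 2: e_2 = (+0.61, +1.59);  n_2 = (+0.9336, -0.3582)
edge 3: e_3 = (-2.93, +2.88);  n_3 = (+0.7010, +0.7132)
∠(n_2, n_3) = 66.48°
δ = |180° − 66.48°| = 113.52°
113.52° > 2α = 17.06°  →  invalid

δ = 113.52°, invalid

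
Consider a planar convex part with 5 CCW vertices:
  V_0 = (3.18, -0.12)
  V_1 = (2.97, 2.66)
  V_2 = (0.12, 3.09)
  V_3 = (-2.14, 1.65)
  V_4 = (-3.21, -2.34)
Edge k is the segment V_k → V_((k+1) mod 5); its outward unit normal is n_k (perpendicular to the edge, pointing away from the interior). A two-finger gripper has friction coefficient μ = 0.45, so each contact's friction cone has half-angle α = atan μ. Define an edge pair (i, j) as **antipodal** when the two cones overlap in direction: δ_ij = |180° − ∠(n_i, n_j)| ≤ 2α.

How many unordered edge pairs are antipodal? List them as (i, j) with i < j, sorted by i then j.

count = 3; pairs: (0,3), (1,4), (2,4)

α = atan 0.45 = 24.23°;  2α = 48.46°
n_0 = (+0.9972, +0.0753)
n_1 = (+0.1492, +0.9888)
n_2 = (-0.5374, +0.8434)
n_3 = (-0.9659, +0.2590)
n_4 = (+0.3282, -0.9446)
  (0,1): δ = 102.90°  ·
  (0,2): δ = 61.82°  ·
  (0,3): δ = 19.33°  ✓
  (0,4): δ = 104.84°  ·
  (1,2): δ = 138.92°  ·
  (1,3): δ = 96.43°  ·
  (1,4): δ = 27.74°  ✓
  (2,3): δ = 137.52°  ·
  (2,4): δ = 13.35°  ✓
  (3,4): δ = 55.83°  ·
antipodal pairs: 3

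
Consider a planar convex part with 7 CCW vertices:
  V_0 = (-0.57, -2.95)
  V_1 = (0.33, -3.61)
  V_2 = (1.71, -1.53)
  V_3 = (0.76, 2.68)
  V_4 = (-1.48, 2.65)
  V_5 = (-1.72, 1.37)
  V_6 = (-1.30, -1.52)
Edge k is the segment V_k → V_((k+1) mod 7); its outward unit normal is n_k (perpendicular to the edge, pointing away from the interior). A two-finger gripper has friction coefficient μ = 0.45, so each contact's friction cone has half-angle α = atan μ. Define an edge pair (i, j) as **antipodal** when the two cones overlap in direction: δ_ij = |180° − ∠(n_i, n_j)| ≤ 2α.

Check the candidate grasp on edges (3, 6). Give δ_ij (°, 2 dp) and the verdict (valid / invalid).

α = atan 0.45 = 24.23°;  2α = 48.46°
edge 3: e_3 = (-2.24, -0.03);  n_3 = (-0.0134, +0.9999)
edge 6: e_6 = (+0.73, -1.43);  n_6 = (-0.8907, -0.4547)
∠(n_3, n_6) = 116.28°
δ = |180° − 116.28°| = 63.72°
63.72° > 2α = 48.46°  →  invalid

δ = 63.72°, invalid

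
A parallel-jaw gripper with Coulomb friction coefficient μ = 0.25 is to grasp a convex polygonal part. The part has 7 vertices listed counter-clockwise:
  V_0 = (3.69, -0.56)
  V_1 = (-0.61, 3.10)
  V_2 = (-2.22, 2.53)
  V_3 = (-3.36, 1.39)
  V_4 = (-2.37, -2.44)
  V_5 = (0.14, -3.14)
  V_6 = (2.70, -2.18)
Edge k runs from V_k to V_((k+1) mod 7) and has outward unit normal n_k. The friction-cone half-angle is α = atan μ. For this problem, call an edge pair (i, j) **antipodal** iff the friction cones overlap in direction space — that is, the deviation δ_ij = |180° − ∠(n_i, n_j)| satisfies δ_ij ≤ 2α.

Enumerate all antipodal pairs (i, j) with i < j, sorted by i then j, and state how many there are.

α = atan 0.25 = 14.04°;  2α = 28.07°
n_0 = (+0.6482, +0.7615)
n_1 = (-0.3337, +0.9427)
n_2 = (-0.7071, +0.7071)
n_3 = (-0.9682, -0.2503)
n_4 = (-0.2686, -0.9632)
n_5 = (+0.3511, -0.9363)
n_6 = (+0.8533, -0.5215)
  (0,1): δ = 120.10°  ·
  (0,2): δ = 94.60°  ·
  (0,3): δ = 35.10°  ·
  (0,4): δ = 24.82°  ✓
  (0,5): δ = 60.96°  ·
  (0,6): δ = 98.97°  ·
  (1,2): δ = 154.50°  ·
  (1,3): δ = 95.00°  ·
  (1,4): δ = 35.08°  ·
  (1,5): δ = 1.06°  ✓
  (1,6): δ = 39.07°  ·
  (2,3): δ = 120.51°  ·
  (2,4): δ = 60.58°  ·
  (2,5): δ = 24.44°  ✓
  (2,6): δ = 13.57°  ✓
  (3,4): δ = 120.08°  ·
  (3,5): δ = 83.94°  ·
  (3,6): δ = 45.92°  ·
  (4,5): δ = 143.86°  ·
  (4,6): δ = 105.85°  ·
  (5,6): δ = 141.99°  ·
antipodal pairs: 4

count = 4; pairs: (0,4), (1,5), (2,5), (2,6)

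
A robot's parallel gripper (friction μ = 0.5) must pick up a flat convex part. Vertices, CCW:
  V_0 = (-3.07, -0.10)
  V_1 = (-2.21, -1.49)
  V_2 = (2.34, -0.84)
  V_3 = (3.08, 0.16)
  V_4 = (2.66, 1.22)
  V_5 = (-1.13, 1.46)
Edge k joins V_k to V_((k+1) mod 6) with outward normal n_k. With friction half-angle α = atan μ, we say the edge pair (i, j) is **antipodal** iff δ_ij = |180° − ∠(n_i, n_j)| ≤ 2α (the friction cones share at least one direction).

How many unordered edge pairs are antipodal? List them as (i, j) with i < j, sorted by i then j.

count = 4; pairs: (0,3), (1,4), (1,5), (2,5)

α = atan 0.5 = 26.57°;  2α = 53.13°
n_0 = (-0.8504, -0.5261)
n_1 = (+0.1414, -0.9899)
n_2 = (+0.8038, -0.5948)
n_3 = (+0.9297, +0.3684)
n_4 = (+0.0632, +0.9980)
n_5 = (-0.6267, +0.7793)
  (0,1): δ = 113.62°  ·
  (0,2): δ = 68.25°  ·
  (0,3): δ = 10.13°  ✓
  (0,4): δ = 54.63°  ·
  (0,5): δ = 97.06°  ·
  (1,2): δ = 134.63°  ·
  (1,3): δ = 76.52°  ·
  (1,4): δ = 11.75°  ✓
  (1,5): δ = 30.67°  ✓
  (2,3): δ = 121.88°  ·
  (2,4): δ = 57.12°  ·
  (2,5): δ = 14.69°  ✓
  (3,4): δ = 115.24°  ·
  (3,5): δ = 72.81°  ·
  (4,5): δ = 137.57°  ·
antipodal pairs: 4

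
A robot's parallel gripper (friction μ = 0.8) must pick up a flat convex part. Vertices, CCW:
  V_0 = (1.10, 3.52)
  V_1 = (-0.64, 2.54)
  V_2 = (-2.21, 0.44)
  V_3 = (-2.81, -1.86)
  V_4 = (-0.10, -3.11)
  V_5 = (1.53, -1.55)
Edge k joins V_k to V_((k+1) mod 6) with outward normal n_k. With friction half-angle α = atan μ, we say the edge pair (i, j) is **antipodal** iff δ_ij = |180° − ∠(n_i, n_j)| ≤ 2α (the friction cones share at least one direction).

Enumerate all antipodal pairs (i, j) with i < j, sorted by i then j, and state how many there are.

count = 8; pairs: (0,3), (0,4), (0,5), (1,4), (1,5), (2,4), (2,5), (3,5)

α = atan 0.8 = 38.66°;  2α = 77.32°
n_0 = (-0.4907, +0.8713)
n_1 = (-0.8009, +0.5988)
n_2 = (-0.9676, +0.2524)
n_3 = (-0.4188, -0.9081)
n_4 = (+0.6914, -0.7224)
n_5 = (+0.9964, +0.0845)
  (0,1): δ = 156.17°  ·
  (0,2): δ = 134.01°  ·
  (0,3): δ = 54.15°  ✓
  (0,4): δ = 14.35°  ✓
  (0,5): δ = 65.46°  ✓
  (1,2): δ = 157.84°  ·
  (1,3): δ = 77.98°  ·
  (1,4): δ = 9.47°  ✓
  (1,5): δ = 41.63°  ✓
  (2,3): δ = 100.14°  ·
  (2,4): δ = 31.64°  ✓
  (2,5): δ = 19.47°  ✓
  (3,4): δ = 111.50°  ·
  (3,5): δ = 60.39°  ✓
  (4,5): δ = 128.90°  ·
antipodal pairs: 8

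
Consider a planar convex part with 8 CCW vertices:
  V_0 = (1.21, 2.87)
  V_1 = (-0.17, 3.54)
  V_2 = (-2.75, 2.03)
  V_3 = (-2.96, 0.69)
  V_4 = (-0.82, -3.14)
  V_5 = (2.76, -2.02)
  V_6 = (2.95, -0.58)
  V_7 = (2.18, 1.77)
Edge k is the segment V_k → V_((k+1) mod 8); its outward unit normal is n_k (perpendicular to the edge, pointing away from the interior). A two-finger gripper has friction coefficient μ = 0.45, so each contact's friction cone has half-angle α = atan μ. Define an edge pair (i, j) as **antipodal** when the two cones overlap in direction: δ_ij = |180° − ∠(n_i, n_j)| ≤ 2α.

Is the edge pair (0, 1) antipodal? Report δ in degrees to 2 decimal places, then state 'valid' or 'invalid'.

α = atan 0.45 = 24.23°;  2α = 48.46°
edge 0: e_0 = (-1.38, +0.67);  n_0 = (+0.4368, +0.8996)
edge 1: e_1 = (-2.58, -1.51);  n_1 = (-0.5051, +0.8631)
∠(n_0, n_1) = 56.24°
δ = |180° − 56.24°| = 123.76°
123.76° > 2α = 48.46°  →  invalid

δ = 123.76°, invalid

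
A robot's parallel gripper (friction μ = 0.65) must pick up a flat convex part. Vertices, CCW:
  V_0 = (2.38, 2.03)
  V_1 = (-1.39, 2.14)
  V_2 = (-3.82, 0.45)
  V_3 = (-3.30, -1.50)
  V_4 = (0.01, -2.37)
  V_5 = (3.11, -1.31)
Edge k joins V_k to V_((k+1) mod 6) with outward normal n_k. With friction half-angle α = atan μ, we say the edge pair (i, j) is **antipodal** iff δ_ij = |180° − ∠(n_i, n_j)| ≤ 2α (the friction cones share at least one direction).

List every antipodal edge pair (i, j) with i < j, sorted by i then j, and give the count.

count = 6; pairs: (0,3), (0,4), (1,3), (1,4), (2,5), (3,5)

α = atan 0.65 = 33.02°;  2α = 66.05°
n_0 = (+0.0292, +0.9996)
n_1 = (-0.5710, +0.8210)
n_2 = (-0.9662, -0.2577)
n_3 = (-0.2542, -0.9672)
n_4 = (+0.3235, -0.9462)
n_5 = (+0.9769, +0.2135)
  (0,1): δ = 143.51°  ·
  (0,2): δ = 73.40°  ·
  (0,3): δ = 13.06°  ✓
  (0,4): δ = 20.55°  ✓
  (0,5): δ = 104.00°  ·
  (1,2): δ = 109.89°  ·
  (1,3): δ = 49.54°  ✓
  (1,4): δ = 15.94°  ✓
  (1,5): δ = 67.51°  ·
  (2,3): δ = 119.66°  ·
  (2,4): δ = 86.05°  ·
  (2,5): δ = 2.60°  ✓
  (3,4): δ = 146.40°  ·
  (3,5): δ = 62.94°  ✓
  (4,5): δ = 96.55°  ·
antipodal pairs: 6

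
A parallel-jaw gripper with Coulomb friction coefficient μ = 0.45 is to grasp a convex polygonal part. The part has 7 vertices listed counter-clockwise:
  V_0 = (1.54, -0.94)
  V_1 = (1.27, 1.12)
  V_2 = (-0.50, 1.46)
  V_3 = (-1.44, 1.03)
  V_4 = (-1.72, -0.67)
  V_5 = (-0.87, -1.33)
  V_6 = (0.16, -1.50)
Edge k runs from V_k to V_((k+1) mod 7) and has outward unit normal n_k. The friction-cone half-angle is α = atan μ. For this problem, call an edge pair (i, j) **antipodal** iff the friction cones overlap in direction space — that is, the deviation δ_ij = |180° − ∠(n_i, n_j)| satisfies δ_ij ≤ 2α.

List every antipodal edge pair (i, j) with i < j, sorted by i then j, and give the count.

α = atan 0.45 = 24.23°;  2α = 48.46°
n_0 = (+0.9915, +0.1300)
n_1 = (+0.1886, +0.9820)
n_2 = (-0.4160, +0.9094)
n_3 = (-0.9867, +0.1625)
n_4 = (-0.6133, -0.7899)
n_5 = (-0.1628, -0.9867)
n_6 = (+0.3760, -0.9266)
  (0,1): δ = 108.34°  ·
  (0,2): δ = 72.89°  ·
  (0,3): δ = 16.82°  ✓
  (0,4): δ = 44.70°  ✓
  (0,5): δ = 73.16°  ·
  (0,6): δ = 104.62°  ·
  (1,2): δ = 144.54°  ·
  (1,3): δ = 88.48°  ·
  (1,4): δ = 26.95°  ✓
  (1,5): δ = 1.50°  ✓
  (1,6): δ = 32.96°  ✓
  (2,3): δ = 123.93°  ·
  (2,4): δ = 62.41°  ·
  (2,5): δ = 33.95°  ✓
  (2,6): δ = 2.49°  ✓
  (3,4): δ = 118.48°  ·
  (3,5): δ = 90.02°  ·
  (3,6): δ = 58.56°  ·
  (4,5): δ = 151.54°  ·
  (4,6): δ = 120.08°  ·
  (5,6): δ = 148.54°  ·
antipodal pairs: 7

count = 7; pairs: (0,3), (0,4), (1,4), (1,5), (1,6), (2,5), (2,6)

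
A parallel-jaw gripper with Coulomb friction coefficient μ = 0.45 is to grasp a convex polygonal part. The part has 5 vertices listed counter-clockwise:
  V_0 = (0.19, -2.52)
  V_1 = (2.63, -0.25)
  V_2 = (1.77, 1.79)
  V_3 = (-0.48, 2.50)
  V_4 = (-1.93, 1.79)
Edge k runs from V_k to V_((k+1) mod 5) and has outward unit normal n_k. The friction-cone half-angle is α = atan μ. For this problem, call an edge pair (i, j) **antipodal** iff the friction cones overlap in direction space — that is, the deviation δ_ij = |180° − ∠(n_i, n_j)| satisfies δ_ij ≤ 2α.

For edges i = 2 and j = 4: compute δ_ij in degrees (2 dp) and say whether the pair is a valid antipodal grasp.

α = atan 0.45 = 24.23°;  2α = 48.46°
edge 2: e_2 = (-2.25, +0.71);  n_2 = (+0.3009, +0.9536)
edge 4: e_4 = (+2.12, -4.31);  n_4 = (-0.8973, -0.4414)
∠(n_2, n_4) = 133.71°
δ = |180° − 133.71°| = 46.29°
46.29° ≤ 2α = 48.46°  →  valid

δ = 46.29°, valid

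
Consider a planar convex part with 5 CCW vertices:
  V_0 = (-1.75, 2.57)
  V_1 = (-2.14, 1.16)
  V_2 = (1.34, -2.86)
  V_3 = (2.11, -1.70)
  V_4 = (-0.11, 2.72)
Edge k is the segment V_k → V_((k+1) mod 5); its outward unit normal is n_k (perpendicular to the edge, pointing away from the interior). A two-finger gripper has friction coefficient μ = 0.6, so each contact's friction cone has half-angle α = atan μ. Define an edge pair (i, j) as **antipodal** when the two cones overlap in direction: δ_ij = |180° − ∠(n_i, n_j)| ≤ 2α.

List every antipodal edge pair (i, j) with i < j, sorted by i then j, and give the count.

α = atan 0.6 = 30.96°;  2α = 61.93°
n_0 = (-0.9638, +0.2666)
n_1 = (-0.7561, -0.6545)
n_2 = (+0.8332, -0.5530)
n_3 = (+0.8936, +0.4488)
n_4 = (-0.0911, +0.9958)
  (0,1): δ = 123.66°  ·
  (0,2): δ = 18.11°  ✓
  (0,3): δ = 42.13°  ✓
  (0,4): δ = 110.69°  ·
  (1,2): δ = 74.46°  ·
  (1,3): δ = 14.21°  ✓
  (1,4): δ = 54.34°  ✓
  (2,3): δ = 119.76°  ·
  (2,4): δ = 51.20°  ✓
  (3,4): δ = 111.44°  ·
antipodal pairs: 5

count = 5; pairs: (0,2), (0,3), (1,3), (1,4), (2,4)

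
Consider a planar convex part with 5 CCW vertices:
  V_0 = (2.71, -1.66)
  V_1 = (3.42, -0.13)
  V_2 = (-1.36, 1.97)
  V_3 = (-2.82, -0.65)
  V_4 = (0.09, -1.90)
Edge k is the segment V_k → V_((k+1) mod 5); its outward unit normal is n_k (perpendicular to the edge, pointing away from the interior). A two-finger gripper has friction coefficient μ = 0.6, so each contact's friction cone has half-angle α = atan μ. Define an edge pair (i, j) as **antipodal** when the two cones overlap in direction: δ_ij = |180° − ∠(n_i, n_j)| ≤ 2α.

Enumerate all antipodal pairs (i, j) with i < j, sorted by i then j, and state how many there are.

α = atan 0.6 = 30.96°;  2α = 61.93°
n_0 = (+0.9071, -0.4209)
n_1 = (+0.4022, +0.9155)
n_2 = (-0.8735, +0.4868)
n_3 = (-0.3947, -0.9188)
n_4 = (+0.0912, -0.9958)
  (0,1): δ = 88.82°  ·
  (0,2): δ = 4.24°  ✓
  (0,3): δ = 91.65°  ·
  (0,4): δ = 120.13°  ·
  (1,2): δ = 95.41°  ·
  (1,3): δ = 0.47°  ✓
  (1,4): δ = 28.95°  ✓
  (2,3): δ = 84.12°  ·
  (2,4): δ = 55.64°  ✓
  (3,4): δ = 151.52°  ·
antipodal pairs: 4

count = 4; pairs: (0,2), (1,3), (1,4), (2,4)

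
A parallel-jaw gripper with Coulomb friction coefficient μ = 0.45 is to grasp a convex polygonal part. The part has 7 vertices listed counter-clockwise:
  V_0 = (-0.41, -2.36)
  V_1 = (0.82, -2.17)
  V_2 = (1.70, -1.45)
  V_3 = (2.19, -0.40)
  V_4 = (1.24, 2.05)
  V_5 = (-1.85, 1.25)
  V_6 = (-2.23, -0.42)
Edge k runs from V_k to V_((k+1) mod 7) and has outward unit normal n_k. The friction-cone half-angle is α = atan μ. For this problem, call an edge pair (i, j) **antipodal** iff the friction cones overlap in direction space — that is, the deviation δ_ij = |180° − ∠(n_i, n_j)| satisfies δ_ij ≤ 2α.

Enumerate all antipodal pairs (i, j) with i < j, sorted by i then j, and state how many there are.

count = 6; pairs: (0,4), (1,4), (1,5), (2,5), (3,5), (3,6)

α = atan 0.45 = 24.23°;  2α = 48.46°
n_0 = (+0.1527, -0.9883)
n_1 = (+0.6332, -0.7740)
n_2 = (+0.9062, -0.4229)
n_3 = (+0.9324, +0.3615)
n_4 = (-0.2506, +0.9681)
n_5 = (-0.9751, +0.2219)
n_6 = (-0.7293, -0.6842)
  (0,1): δ = 149.49°  ·
  (0,2): δ = 123.80°  ·
  (0,3): δ = 77.59°  ·
  (0,4): δ = 5.73°  ✓
  (0,5): δ = 68.40°  ·
  (0,6): δ = 124.39°  ·
  (1,2): δ = 154.31°  ·
  (1,3): δ = 108.10°  ·
  (1,4): δ = 24.77°  ✓
  (1,5): δ = 37.89°  ✓
  (1,6): δ = 93.88°  ·
  (2,3): δ = 133.79°  ·
  (2,4): δ = 50.47°  ·
  (2,5): δ = 12.20°  ✓
  (2,6): δ = 68.19°  ·
  (3,4): δ = 96.68°  ·
  (3,5): δ = 34.01°  ✓
  (3,6): δ = 21.98°  ✓
  (4,5): δ = 117.33°  ·
  (4,6): δ = 61.34°  ·
  (5,6): δ = 124.01°  ·
antipodal pairs: 6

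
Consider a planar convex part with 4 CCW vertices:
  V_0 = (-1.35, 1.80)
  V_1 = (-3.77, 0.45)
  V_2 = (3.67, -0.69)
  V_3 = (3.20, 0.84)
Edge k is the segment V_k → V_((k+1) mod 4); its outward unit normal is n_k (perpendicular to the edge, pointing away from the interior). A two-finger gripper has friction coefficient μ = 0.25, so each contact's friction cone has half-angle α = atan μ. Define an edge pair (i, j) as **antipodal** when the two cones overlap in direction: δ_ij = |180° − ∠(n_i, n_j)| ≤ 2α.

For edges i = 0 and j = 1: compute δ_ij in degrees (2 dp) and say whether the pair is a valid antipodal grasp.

δ = 37.87°, invalid

α = atan 0.25 = 14.04°;  2α = 28.07°
edge 0: e_0 = (-2.42, -1.35);  n_0 = (-0.4872, +0.8733)
edge 1: e_1 = (+7.44, -1.14);  n_1 = (-0.1515, -0.9885)
∠(n_0, n_1) = 142.13°
δ = |180° − 142.13°| = 37.87°
37.87° > 2α = 28.07°  →  invalid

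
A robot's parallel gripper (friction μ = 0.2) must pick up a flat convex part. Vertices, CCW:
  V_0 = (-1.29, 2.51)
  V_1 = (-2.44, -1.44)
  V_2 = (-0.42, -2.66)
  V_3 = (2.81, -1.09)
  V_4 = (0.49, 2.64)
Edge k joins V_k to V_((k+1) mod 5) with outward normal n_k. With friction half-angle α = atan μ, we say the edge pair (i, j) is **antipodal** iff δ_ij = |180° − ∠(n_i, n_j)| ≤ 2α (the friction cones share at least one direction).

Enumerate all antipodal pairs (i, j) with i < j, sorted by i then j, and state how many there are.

α = atan 0.2 = 11.31°;  2α = 22.62°
n_0 = (-0.9601, +0.2795)
n_1 = (-0.5170, -0.8560)
n_2 = (+0.4372, -0.8994)
n_3 = (+0.8491, +0.5282)
n_4 = (-0.0728, +0.9973)
  (0,1): δ = 104.90°  ·
  (0,2): δ = 47.84°  ·
  (0,3): δ = 48.11°  ·
  (0,4): δ = 110.41°  ·
  (1,2): δ = 122.95°  ·
  (1,3): δ = 26.99°  ·
  (1,4): δ = 35.31°  ·
  (2,3): δ = 84.04°  ·
  (2,4): δ = 21.75°  ✓
  (3,4): δ = 117.70°  ·
antipodal pairs: 1

count = 1; pairs: (2,4)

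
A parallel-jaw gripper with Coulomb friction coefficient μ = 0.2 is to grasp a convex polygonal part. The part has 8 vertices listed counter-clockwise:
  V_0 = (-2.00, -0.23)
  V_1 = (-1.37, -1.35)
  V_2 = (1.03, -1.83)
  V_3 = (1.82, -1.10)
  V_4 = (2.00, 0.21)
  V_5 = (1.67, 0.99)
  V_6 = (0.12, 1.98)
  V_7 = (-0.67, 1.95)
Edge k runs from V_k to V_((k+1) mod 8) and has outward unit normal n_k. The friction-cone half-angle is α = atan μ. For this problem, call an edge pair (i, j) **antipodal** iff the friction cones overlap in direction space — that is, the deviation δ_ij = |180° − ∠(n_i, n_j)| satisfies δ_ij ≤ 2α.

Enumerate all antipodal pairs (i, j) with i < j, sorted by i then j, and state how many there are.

count = 4; pairs: (0,4), (1,5), (1,6), (2,7)

α = atan 0.2 = 11.31°;  2α = 22.62°
n_0 = (-0.8716, -0.4903)
n_1 = (-0.1961, -0.9806)
n_2 = (+0.6787, -0.7344)
n_3 = (+0.9907, -0.1361)
n_4 = (+0.9210, +0.3896)
n_5 = (+0.5383, +0.8428)
n_6 = (-0.0379, +0.9993)
n_7 = (-0.8537, +0.5208)
  (0,1): δ = 130.67°  ·
  (0,2): δ = 76.62°  ·
  (0,3): δ = 37.18°  ·
  (0,4): δ = 6.43°  ✓
  (0,5): δ = 28.08°  ·
  (0,6): δ = 62.82°  ·
  (0,7): δ = 119.26°  ·
  (1,2): δ = 125.95°  ·
  (1,3): δ = 86.51°  ·
  (1,4): δ = 55.76°  ·
  (1,5): δ = 21.26°  ✓
  (1,6): δ = 13.48°  ✓
  (1,7): δ = 69.92°  ·
  (2,3): δ = 140.56°  ·
  (2,4): δ = 109.81°  ·
  (2,5): δ = 75.31°  ·
  (2,6): δ = 40.56°  ·
  (2,7): δ = 15.87°  ✓
  (3,4): δ = 149.24°  ·
  (3,5): δ = 114.74°  ·
  (3,6): δ = 80.00°  ·
  (3,7): δ = 23.56°  ·
  (4,5): δ = 145.50°  ·
  (4,6): δ = 110.76°  ·
  (4,7): δ = 54.32°  ·
  (5,6): δ = 145.26°  ·
  (5,7): δ = 88.82°  ·
  (6,7): δ = 123.56°  ·
antipodal pairs: 4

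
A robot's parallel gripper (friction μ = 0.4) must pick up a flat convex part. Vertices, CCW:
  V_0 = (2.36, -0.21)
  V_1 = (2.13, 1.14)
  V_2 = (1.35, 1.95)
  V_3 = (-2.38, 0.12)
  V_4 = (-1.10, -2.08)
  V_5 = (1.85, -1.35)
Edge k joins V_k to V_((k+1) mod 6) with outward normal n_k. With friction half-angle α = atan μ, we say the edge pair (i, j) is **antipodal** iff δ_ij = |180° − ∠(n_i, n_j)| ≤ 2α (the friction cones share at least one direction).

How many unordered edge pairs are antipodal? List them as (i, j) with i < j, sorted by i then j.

α = atan 0.4 = 21.80°;  2α = 43.60°
n_0 = (+0.9858, +0.1680)
n_1 = (+0.7203, +0.6936)
n_2 = (-0.4405, +0.8978)
n_3 = (-0.8643, -0.5029)
n_4 = (+0.2402, -0.9707)
n_5 = (+0.9128, -0.4084)
  (0,1): δ = 145.75°  ·
  (0,2): δ = 73.54°  ·
  (0,3): δ = 20.52°  ✓
  (0,4): δ = 94.23°  ·
  (0,5): δ = 146.23°  ·
  (1,2): δ = 107.79°  ·
  (1,3): δ = 13.73°  ✓
  (1,4): δ = 59.98°  ·
  (1,5): δ = 111.98°  ·
  (2,3): δ = 85.94°  ·
  (2,4): δ = 12.23°  ✓
  (2,5): δ = 39.76°  ✓
  (3,4): δ = 106.29°  ·
  (3,5): δ = 54.29°  ·
  (4,5): δ = 128.00°  ·
antipodal pairs: 4

count = 4; pairs: (0,3), (1,3), (2,4), (2,5)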